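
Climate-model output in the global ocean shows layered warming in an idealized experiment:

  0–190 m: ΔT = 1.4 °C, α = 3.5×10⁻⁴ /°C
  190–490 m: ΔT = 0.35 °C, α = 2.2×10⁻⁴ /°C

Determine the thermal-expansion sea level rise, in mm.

190 × 1.4 × 3.5×10⁻⁴ = 0.09310 m
0.35 × 2.2×10⁻⁴ × 300 = 0.02310 m
Δh = 0.09310 + 0.02310 = 0.11620 m

Δh ≈ 116 mm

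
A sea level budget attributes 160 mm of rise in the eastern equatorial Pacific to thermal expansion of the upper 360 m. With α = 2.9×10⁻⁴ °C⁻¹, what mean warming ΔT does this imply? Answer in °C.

about 1.5 °C

ΔT = Δh/(αH) = 0.16 / (2.9×10⁻⁴ × 360) ≈ 1.533 °C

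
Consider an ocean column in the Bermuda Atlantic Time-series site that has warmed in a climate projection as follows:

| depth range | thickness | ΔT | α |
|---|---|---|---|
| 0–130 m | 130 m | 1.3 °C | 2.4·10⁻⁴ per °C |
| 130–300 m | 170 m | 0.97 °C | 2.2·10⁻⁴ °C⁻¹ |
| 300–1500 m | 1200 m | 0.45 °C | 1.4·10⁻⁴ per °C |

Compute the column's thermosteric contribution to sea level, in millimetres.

152 mm

2.4×10⁻⁴ × 130 × 1.3 = 0.04056 m
2.2×10⁻⁴ × 170 × 0.97 = 0.036278 m
Layer 3: 0.45 × 1.4×10⁻⁴ × 1200 = 0.07560 m
Δh = 0.04056 + 0.036278 + 0.07560 = 0.152438 m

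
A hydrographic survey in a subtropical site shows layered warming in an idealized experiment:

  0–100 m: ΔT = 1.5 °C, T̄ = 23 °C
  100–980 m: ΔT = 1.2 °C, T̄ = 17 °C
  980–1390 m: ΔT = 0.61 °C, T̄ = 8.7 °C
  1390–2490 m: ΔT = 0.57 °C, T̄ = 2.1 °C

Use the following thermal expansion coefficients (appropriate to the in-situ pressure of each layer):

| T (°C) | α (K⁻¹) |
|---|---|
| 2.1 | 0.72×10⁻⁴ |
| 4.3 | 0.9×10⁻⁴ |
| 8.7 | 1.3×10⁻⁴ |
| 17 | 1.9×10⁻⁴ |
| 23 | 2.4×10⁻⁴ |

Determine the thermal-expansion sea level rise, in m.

0.314 m of thermosteric rise

Layer 1 at 23 °C → α = 2.4×10⁻⁴ K⁻¹
Layer 2 at 17 °C → α = 1.9×10⁻⁴ K⁻¹
Layer 3 at 8.7 °C → α = 1.3×10⁻⁴ K⁻¹
Layer 4 at 2.1 °C → α = 0.72×10⁻⁴ K⁻¹
0–100 m: 2.4×10⁻⁴ × 1.5 × 100 = 0.03600 m
Layer 2: 1.2 × 1.9×10⁻⁴ × 880 = 0.20064 m
410 × 0.61 × 1.3×10⁻⁴ = 0.032513 m
0.57 × 1100 × 0.72×10⁻⁴ = 0.045144 m
Δh = 0.03600 + 0.20064 + 0.032513 + 0.045144 = 0.314297 m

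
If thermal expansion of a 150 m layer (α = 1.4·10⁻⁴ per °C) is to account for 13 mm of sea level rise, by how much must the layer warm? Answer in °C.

ΔT ≈ 0.619 °C

ΔT = Δh/(αH) = 0.013 / (1.4×10⁻⁴ × 150) ≈ 0.6190 °C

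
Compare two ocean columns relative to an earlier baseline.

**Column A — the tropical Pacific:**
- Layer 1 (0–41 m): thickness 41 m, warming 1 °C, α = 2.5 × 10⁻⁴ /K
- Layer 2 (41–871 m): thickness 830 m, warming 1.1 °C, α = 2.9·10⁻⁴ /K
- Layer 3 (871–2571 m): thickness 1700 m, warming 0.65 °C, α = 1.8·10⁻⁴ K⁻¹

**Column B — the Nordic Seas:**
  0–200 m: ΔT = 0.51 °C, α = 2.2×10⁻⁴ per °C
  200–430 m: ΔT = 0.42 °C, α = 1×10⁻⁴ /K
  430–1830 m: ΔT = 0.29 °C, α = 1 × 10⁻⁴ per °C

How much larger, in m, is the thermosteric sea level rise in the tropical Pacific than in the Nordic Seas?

A 0–41 m: 41 × 2.5×10⁻⁴ × 1 = 0.01025 m
A Layer 2: 830 × 2.9×10⁻⁴ × 1.1 = 0.26477 m
A 1.8×10⁻⁴ × 1700 × 0.65 = 0.19890 m
A total: 0.47392 m
B Layer 1: 200 × 2.2×10⁻⁴ × 0.51 = 0.02244 m
B 200–430 m: 1×10⁻⁴ × 0.42 × 230 = 0.00966 m
B 430–1830 m: 1×10⁻⁴ × 1400 × 0.29 = 0.04060 m
B total: 0.07270 m
Difference: 0.47392 − 0.07270 = 0.40122 m

Δh_A − Δh_B ≈ 0.40 m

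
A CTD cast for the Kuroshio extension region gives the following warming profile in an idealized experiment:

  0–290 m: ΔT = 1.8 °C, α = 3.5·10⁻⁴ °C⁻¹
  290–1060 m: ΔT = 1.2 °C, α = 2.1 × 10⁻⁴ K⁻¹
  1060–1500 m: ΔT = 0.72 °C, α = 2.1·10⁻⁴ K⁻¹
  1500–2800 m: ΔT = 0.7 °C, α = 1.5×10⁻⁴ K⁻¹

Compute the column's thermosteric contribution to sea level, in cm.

58.0 cm of thermosteric rise

3.5×10⁻⁴ × 1.8 × 290 = 0.18270 m
290–1060 m: 1.2 × 2.1×10⁻⁴ × 770 = 0.19404 m
Layer 3: 440 × 0.72 × 2.1×10⁻⁴ = 0.066528 m
0.7 × 1.5×10⁻⁴ × 1300 = 0.13650 m
Δh = 0.18270 + 0.19404 + 0.066528 + 0.13650 = 0.579768 m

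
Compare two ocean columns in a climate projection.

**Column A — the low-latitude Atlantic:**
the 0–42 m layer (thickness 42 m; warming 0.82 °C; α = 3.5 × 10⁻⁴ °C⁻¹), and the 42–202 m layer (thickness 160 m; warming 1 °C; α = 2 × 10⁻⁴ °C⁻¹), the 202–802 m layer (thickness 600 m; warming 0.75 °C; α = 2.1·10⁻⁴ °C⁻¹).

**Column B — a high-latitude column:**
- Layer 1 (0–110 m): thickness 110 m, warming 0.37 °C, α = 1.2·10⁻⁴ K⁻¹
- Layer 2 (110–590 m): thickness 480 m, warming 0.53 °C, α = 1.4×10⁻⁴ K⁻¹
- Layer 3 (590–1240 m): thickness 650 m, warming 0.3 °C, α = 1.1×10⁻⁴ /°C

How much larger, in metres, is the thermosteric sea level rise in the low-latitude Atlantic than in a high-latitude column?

0.077 m

A Layer 1: 42 × 0.82 × 3.5×10⁻⁴ = 0.012054 m
A 2×10⁻⁴ × 160 × 1 = 0.03200 m
A Layer 3: 2.1×10⁻⁴ × 600 × 0.75 = 0.09450 m
A total: 0.138554 m
B 0.37 × 1.2×10⁻⁴ × 110 = 0.004884 m
B 0.53 × 1.4×10⁻⁴ × 480 = 0.035616 m
B 590–1240 m: 0.3 × 650 × 1.1×10⁻⁴ = 0.02145 m
B total: 0.06195 m
Difference: 0.138554 − 0.06195 = 0.076604 m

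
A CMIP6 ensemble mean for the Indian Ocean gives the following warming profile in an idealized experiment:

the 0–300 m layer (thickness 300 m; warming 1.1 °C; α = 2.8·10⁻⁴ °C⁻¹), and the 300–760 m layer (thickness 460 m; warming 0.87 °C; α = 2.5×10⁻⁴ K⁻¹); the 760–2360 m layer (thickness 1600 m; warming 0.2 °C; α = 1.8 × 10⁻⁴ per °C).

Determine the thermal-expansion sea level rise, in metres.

0.250 m

Layer 1: 300 × 2.8×10⁻⁴ × 1.1 = 0.09240 m
Layer 2: 460 × 0.87 × 2.5×10⁻⁴ = 0.10005 m
0.2 × 1.8×10⁻⁴ × 1600 = 0.05760 m
Δh = 0.09240 + 0.10005 + 0.05760 = 0.25005 m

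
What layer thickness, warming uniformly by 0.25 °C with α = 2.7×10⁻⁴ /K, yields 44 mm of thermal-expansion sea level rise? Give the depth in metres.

H ≈ 652 m

H = Δh/(αΔT) = 0.044 / (2.7×10⁻⁴ × 0.25) ≈ 651.9 m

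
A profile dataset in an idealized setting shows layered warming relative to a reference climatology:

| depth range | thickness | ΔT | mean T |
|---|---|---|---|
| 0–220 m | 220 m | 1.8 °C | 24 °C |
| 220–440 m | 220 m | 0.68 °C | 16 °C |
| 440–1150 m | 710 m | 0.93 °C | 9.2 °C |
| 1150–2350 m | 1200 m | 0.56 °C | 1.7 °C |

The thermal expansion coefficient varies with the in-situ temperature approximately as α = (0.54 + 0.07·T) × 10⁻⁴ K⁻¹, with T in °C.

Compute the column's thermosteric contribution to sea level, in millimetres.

Δh ≈ 235 mm

Layer 1: α = (0.54 + 0.07×24)×10⁻⁴ = 2.22×10⁻⁴ K⁻¹
Layer 2: α = (0.54 + 0.07×16)×10⁻⁴ = 1.66×10⁻⁴ K⁻¹
Layer 3: α = (0.54 + 0.07×9.2)×10⁻⁴ = 1.184×10⁻⁴ K⁻¹
Layer 4: α = (0.54 + 0.07×1.7)×10⁻⁴ = 0.659×10⁻⁴ K⁻¹
Layer 1: 220 × 1.8 × 2.22×10⁻⁴ = 0.087912 m
Layer 2: 1.66×10⁻⁴ × 0.68 × 220 = 0.0248336 m
Layer 3: 710 × 1.184×10⁻⁴ × 0.93 = 0.07817952 m
1150–2350 m: 1200 × 0.56 × 0.659×10⁻⁴ = 0.0442848 m
Δh = 0.087912 + 0.0248336 + 0.07817952 + 0.0442848 = 0.23520992 m ≈ 235 mm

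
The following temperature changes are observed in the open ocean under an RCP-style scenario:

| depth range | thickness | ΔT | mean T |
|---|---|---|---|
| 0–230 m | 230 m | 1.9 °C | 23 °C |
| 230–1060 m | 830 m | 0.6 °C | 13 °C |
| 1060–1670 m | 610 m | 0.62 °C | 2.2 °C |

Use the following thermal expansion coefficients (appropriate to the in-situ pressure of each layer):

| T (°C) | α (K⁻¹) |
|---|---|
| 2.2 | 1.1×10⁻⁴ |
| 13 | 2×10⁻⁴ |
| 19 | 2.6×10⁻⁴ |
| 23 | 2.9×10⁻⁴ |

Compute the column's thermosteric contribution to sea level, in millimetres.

Layer 1 at 23 °C → α = 2.9×10⁻⁴ K⁻¹
Layer 2 at 13 °C → α = 2×10⁻⁴ K⁻¹
Layer 3 at 2.2 °C → α = 1.1×10⁻⁴ K⁻¹
Layer 1: 1.9 × 2.9×10⁻⁴ × 230 = 0.12673 m
Layer 2: 0.6 × 2×10⁻⁴ × 830 = 0.09960 m
610 × 0.62 × 1.1×10⁻⁴ = 0.041602 m
Δh = 0.12673 + 0.09960 + 0.041602 = 0.267932 m

Δh ≈ 268 mm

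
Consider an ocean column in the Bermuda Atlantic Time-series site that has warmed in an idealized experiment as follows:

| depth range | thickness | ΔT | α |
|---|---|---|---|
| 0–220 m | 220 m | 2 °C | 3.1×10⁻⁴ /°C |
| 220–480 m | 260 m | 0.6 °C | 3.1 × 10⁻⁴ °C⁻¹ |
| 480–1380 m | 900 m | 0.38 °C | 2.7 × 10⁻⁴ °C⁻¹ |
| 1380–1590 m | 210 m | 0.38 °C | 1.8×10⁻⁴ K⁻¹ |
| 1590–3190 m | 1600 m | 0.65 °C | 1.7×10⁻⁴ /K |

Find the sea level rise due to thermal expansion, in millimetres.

0–220 m: 220 × 3.1×10⁻⁴ × 2 = 0.13640 m
0.6 × 3.1×10⁻⁴ × 260 = 0.04836 m
Layer 3: 2.7×10⁻⁴ × 0.38 × 900 = 0.09234 m
1380–1590 m: 0.38 × 1.8×10⁻⁴ × 210 = 0.014364 m
1600 × 1.7×10⁻⁴ × 0.65 = 0.17680 m
Δh = 0.13640 + 0.04836 + 0.09234 + 0.014364 + 0.17680 = 0.468264 m

about 470 mm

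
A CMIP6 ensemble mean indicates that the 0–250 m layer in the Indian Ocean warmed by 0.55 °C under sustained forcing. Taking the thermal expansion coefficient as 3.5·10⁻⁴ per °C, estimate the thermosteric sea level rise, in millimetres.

Δh = αΔT·H = 3.5×10⁻⁴ × 0.55 × 250 = 0.048125 m

48 mm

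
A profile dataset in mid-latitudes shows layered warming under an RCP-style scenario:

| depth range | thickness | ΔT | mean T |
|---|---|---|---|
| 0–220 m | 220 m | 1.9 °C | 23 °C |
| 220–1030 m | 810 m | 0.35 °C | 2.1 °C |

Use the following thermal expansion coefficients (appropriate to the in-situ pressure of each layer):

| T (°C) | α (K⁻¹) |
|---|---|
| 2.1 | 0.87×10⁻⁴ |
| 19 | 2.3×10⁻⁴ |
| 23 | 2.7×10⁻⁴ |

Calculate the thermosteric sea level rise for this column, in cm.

Layer 1 at 23 °C → α = 2.7×10⁻⁴ K⁻¹
Layer 2 at 2.1 °C → α = 0.87×10⁻⁴ K⁻¹
Layer 1: 2.7×10⁻⁴ × 220 × 1.9 = 0.11286 m
220–1030 m: 0.87×10⁻⁴ × 810 × 0.35 = 0.0246645 m
Δh = 0.11286 + 0.0246645 = 0.1375245 m ≈ 14 cm

Δh = 14 cm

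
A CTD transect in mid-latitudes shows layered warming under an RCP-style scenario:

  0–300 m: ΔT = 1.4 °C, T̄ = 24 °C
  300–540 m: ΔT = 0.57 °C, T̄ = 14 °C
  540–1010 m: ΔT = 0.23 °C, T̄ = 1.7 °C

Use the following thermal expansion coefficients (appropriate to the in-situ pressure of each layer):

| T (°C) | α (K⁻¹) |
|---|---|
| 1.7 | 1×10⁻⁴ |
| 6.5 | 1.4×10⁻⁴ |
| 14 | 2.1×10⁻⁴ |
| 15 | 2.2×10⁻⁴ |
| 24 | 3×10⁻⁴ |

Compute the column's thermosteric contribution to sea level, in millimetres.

Layer 1 at 24 °C → α = 3×10⁻⁴ K⁻¹
Layer 2 at 14 °C → α = 2.1×10⁻⁴ K⁻¹
Layer 3 at 1.7 °C → α = 1×10⁻⁴ K⁻¹
0–300 m: 300 × 1.4 × 3×10⁻⁴ = 0.12600 m
300–540 m: 240 × 2.1×10⁻⁴ × 0.57 = 0.028728 m
Layer 3: 0.23 × 470 × 1×10⁻⁴ = 0.01081 m
Δh = 0.12600 + 0.028728 + 0.01081 = 0.165538 m

170 mm of thermosteric rise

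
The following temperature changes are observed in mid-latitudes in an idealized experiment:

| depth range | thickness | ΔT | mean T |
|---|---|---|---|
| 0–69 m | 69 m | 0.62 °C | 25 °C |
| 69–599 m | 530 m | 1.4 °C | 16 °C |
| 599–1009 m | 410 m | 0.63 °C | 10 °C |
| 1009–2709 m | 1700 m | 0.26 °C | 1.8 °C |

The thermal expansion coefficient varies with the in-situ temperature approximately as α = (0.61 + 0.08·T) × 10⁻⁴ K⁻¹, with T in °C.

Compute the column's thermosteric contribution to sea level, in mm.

220 mm of thermosteric rise

Layer 1: α = (0.61 + 0.08×25)×10⁻⁴ = 2.61×10⁻⁴ K⁻¹
Layer 2: α = (0.61 + 0.08×16)×10⁻⁴ = 1.89×10⁻⁴ K⁻¹
Layer 3: α = (0.61 + 0.08×10)×10⁻⁴ = 1.41×10⁻⁴ K⁻¹
Layer 4: α = (0.61 + 0.08×1.8)×10⁻⁴ = 0.754×10⁻⁴ K⁻¹
69 × 2.61×10⁻⁴ × 0.62 = 0.01116558 m
69–599 m: 1.4 × 1.89×10⁻⁴ × 530 = 0.140238 m
Layer 3: 0.63 × 1.41×10⁻⁴ × 410 = 0.0364203 m
Layer 4: 1700 × 0.754×10⁻⁴ × 0.26 = 0.0333268 m
Δh = 0.01116558 + 0.140238 + 0.0364203 + 0.0333268 = 0.22115068 m ≈ 220 mm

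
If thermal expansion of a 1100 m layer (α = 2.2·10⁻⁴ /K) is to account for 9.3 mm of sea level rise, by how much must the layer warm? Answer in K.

about 0.0384 K

ΔT = Δh/(αH) = 0.0093 / (2.2×10⁻⁴ × 1100) ≈ 0.03843 K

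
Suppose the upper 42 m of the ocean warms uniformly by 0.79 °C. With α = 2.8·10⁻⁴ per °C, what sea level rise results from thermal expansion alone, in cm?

Δh = αΔT·H = 2.8×10⁻⁴ × 0.79 × 42 = 0.0092904 m

Δh = 0.929 cm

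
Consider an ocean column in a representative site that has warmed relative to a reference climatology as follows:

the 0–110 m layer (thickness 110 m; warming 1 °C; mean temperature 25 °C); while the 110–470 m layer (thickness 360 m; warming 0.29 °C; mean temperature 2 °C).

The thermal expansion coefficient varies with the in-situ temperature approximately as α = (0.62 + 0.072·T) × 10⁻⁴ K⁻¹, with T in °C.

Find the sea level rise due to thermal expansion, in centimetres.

Layer 1: α = (0.62 + 0.072×25)×10⁻⁴ = 2.42×10⁻⁴ K⁻¹
Layer 2: α = (0.62 + 0.072×2)×10⁻⁴ = 0.764×10⁻⁴ K⁻¹
Layer 1: 110 × 1 × 2.42×10⁻⁴ = 0.02662 m
0.29 × 0.764×10⁻⁴ × 360 = 0.00797616 m
Δh = 0.02662 + 0.00797616 = 0.03459616 m ≈ 3.46 cm

about 3.46 cm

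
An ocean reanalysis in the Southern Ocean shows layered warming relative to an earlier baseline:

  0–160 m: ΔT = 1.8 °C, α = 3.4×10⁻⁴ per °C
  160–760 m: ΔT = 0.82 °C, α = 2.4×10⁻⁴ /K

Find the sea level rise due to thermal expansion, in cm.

Δh = 22 cm

160 × 1.8 × 3.4×10⁻⁴ = 0.09792 m
160–760 m: 2.4×10⁻⁴ × 0.82 × 600 = 0.11808 m
Δh = 0.09792 + 0.11808 = 0.21600 m ≈ 22 cm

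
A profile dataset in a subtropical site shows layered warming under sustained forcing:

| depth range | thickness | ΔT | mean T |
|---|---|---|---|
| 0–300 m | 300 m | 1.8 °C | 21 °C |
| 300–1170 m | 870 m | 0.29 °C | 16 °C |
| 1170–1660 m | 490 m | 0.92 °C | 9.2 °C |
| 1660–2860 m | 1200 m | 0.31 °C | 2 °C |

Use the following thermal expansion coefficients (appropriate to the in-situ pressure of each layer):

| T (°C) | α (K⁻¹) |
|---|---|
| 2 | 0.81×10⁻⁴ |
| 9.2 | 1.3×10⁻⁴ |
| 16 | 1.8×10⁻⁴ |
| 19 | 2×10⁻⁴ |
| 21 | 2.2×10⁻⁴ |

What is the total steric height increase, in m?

Δh = 0.253 m

Layer 1 at 21 °C → α = 2.2×10⁻⁴ K⁻¹
Layer 2 at 16 °C → α = 1.8×10⁻⁴ K⁻¹
Layer 3 at 9.2 °C → α = 1.3×10⁻⁴ K⁻¹
Layer 4 at 2 °C → α = 0.81×10⁻⁴ K⁻¹
Layer 1: 1.8 × 300 × 2.2×10⁻⁴ = 0.11880 m
1.8×10⁻⁴ × 0.29 × 870 = 0.045414 m
Layer 3: 1.3×10⁻⁴ × 490 × 0.92 = 0.058604 m
Layer 4: 0.31 × 1200 × 0.81×10⁻⁴ = 0.030132 m
Δh = 0.11880 + 0.045414 + 0.058604 + 0.030132 = 0.25295 m ≈ 0.253 m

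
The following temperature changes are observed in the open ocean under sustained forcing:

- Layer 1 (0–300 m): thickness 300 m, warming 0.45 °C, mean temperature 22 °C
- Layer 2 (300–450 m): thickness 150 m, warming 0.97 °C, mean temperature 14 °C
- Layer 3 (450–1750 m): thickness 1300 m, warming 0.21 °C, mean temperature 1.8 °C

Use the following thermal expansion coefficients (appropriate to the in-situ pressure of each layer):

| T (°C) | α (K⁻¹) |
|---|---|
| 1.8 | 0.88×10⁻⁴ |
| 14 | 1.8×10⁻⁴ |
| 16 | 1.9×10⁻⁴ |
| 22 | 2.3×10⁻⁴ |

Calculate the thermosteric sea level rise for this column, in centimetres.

Layer 1 at 22 °C → α = 2.3×10⁻⁴ K⁻¹
Layer 2 at 14 °C → α = 1.8×10⁻⁴ K⁻¹
Layer 3 at 1.8 °C → α = 0.88×10⁻⁴ K⁻¹
Layer 1: 300 × 0.45 × 2.3×10⁻⁴ = 0.03105 m
300–450 m: 150 × 1.8×10⁻⁴ × 0.97 = 0.02619 m
450–1750 m: 0.88×10⁻⁴ × 1300 × 0.21 = 0.024024 m
Δh = 0.03105 + 0.02619 + 0.024024 = 0.081264 m

8.1 cm of thermosteric rise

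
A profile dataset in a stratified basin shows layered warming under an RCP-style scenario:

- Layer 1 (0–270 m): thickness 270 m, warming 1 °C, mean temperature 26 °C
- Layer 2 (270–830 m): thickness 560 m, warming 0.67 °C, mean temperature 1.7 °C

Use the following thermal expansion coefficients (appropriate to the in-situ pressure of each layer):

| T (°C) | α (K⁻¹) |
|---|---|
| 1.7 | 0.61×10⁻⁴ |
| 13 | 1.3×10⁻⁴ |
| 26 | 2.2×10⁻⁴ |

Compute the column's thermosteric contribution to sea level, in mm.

Layer 1 at 26 °C → α = 2.2×10⁻⁴ K⁻¹
Layer 2 at 1.7 °C → α = 0.61×10⁻⁴ K⁻¹
Layer 1: 270 × 2.2×10⁻⁴ × 1 = 0.05940 m
Layer 2: 0.61×10⁻⁴ × 0.67 × 560 = 0.0228872 m
Δh = 0.05940 + 0.0228872 = 0.0822872 m ≈ 82.3 mm

82.3 mm of thermosteric rise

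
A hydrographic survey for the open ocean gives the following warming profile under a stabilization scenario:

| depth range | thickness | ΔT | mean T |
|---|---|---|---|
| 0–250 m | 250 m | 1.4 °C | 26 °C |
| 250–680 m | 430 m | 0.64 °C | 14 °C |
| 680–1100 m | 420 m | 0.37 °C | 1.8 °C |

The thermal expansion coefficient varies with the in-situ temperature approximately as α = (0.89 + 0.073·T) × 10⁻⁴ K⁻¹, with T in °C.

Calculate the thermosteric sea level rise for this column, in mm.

Layer 1: α = (0.89 + 0.073×26)×10⁻⁴ = 2.788×10⁻⁴ K⁻¹
Layer 2: α = (0.89 + 0.073×14)×10⁻⁴ = 1.912×10⁻⁴ K⁻¹
Layer 3: α = (0.89 + 0.073×1.8)×10⁻⁴ = 1.0214×10⁻⁴ K⁻¹
Layer 1: 250 × 1.4 × 2.788×10⁻⁴ = 0.09758 m
430 × 0.64 × 1.912×10⁻⁴ = 0.05261824 m
Layer 3: 1.0214×10⁻⁴ × 0.37 × 420 = 0.015872556 m
Δh = 0.09758 + 0.05261824 + 0.015872556 = 0.166070796 m

Δh = 166 mm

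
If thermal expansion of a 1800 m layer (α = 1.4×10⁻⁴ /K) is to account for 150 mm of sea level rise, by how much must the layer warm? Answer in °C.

0.595 °C

ΔT = Δh/(αH) = 0.15 / (1.4×10⁻⁴ × 1800) ≈ 0.5952 °C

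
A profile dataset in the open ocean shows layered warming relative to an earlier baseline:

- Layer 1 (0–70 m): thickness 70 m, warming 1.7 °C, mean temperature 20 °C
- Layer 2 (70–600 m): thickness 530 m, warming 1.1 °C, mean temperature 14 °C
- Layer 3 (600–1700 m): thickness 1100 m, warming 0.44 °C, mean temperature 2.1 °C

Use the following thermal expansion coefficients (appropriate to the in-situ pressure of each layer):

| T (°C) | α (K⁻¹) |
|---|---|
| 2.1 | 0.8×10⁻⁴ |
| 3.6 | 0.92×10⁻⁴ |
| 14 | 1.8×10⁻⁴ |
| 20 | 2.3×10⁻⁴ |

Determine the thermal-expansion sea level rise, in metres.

Layer 1 at 20 °C → α = 2.3×10⁻⁴ K⁻¹
Layer 2 at 14 °C → α = 1.8×10⁻⁴ K⁻¹
Layer 3 at 2.1 °C → α = 0.8×10⁻⁴ K⁻¹
0–70 m: 1.7 × 2.3×10⁻⁴ × 70 = 0.02737 m
1.8×10⁻⁴ × 1.1 × 530 = 0.10494 m
Layer 3: 0.8×10⁻⁴ × 0.44 × 1100 = 0.03872 m
Δh = 0.02737 + 0.10494 + 0.03872 = 0.17103 m

Δh = 0.17 m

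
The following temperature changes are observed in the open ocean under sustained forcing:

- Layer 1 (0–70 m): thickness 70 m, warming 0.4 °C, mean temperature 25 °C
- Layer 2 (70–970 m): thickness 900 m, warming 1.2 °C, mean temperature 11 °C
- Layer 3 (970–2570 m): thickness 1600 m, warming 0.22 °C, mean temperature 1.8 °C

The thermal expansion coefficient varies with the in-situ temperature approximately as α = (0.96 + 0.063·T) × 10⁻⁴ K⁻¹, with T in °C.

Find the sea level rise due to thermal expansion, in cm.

22.3 cm

Layer 1: α = (0.96 + 0.063×25)×10⁻⁴ = 2.535×10⁻⁴ K⁻¹
Layer 2: α = (0.96 + 0.063×11)×10⁻⁴ = 1.653×10⁻⁴ K⁻¹
Layer 3: α = (0.96 + 0.063×1.8)×10⁻⁴ = 1.0734×10⁻⁴ K⁻¹
0–70 m: 0.4 × 2.535×10⁻⁴ × 70 = 0.007098 m
70–970 m: 900 × 1.2 × 1.653×10⁻⁴ = 0.178524 m
1600 × 1.0734×10⁻⁴ × 0.22 = 0.03778368 m
Δh = 0.007098 + 0.178524 + 0.03778368 = 0.22340568 m ≈ 22.3 cm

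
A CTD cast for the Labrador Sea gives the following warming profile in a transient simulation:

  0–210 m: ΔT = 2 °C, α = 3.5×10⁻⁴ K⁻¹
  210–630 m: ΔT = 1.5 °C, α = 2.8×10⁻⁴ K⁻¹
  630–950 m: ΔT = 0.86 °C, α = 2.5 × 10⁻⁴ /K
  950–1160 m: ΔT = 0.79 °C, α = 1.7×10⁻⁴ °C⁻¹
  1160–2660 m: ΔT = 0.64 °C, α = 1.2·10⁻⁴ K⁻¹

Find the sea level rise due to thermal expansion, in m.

Layer 1: 2 × 3.5×10⁻⁴ × 210 = 0.14700 m
1.5 × 420 × 2.8×10⁻⁴ = 0.17640 m
630–950 m: 2.5×10⁻⁴ × 320 × 0.86 = 0.06880 m
Layer 4: 210 × 1.7×10⁻⁴ × 0.79 = 0.028203 m
1160–2660 m: 0.64 × 1.2×10⁻⁴ × 1500 = 0.11520 m
Δh = 0.14700 + 0.17640 + 0.06880 + 0.028203 + 0.11520 = 0.535603 m ≈ 0.536 m

Δh ≈ 0.536 m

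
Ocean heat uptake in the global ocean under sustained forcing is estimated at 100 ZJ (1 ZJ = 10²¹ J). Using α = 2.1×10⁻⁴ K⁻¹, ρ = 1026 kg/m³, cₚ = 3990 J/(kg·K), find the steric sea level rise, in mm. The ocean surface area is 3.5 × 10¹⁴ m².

Δh = 14.7 mm

Per unit area: Q = 100×10²¹ / (3.5×10¹⁴) ≈ 2.857×10⁸ J/m²
Δh = αQ/(ρcₚ) = 2.1×10⁻⁴ × 2.857×10⁸ / (1026 × 3990) ≈ 0.014656 m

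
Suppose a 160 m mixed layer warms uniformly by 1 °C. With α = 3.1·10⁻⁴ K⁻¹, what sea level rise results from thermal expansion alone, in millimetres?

Δh = αΔT·H = 3.1×10⁻⁴ × 1 × 160 = 0.04960 m

Δh = 50 mm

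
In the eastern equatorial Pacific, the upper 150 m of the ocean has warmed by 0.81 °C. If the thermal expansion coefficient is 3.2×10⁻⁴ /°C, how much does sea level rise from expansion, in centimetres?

3.89 cm of thermosteric rise

Δh = αΔT·H = 3.2×10⁻⁴ × 0.81 × 150 = 0.03888 m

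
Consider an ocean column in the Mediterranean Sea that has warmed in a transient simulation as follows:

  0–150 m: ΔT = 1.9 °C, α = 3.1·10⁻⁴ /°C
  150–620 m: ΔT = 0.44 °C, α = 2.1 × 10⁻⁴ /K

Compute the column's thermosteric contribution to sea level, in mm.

Layer 1: 150 × 1.9 × 3.1×10⁻⁴ = 0.08835 m
150–620 m: 470 × 0.44 × 2.1×10⁻⁴ = 0.043428 m
Δh = 0.08835 + 0.043428 = 0.131778 m

about 130 mm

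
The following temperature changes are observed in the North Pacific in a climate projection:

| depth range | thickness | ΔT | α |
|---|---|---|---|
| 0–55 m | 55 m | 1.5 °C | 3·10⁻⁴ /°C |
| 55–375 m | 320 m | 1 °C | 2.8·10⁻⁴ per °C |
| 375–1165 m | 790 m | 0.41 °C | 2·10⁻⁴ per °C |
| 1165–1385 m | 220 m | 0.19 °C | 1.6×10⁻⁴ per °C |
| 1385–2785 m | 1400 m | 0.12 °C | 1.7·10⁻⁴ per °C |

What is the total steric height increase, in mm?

214 mm of thermosteric rise

Layer 1: 3×10⁻⁴ × 55 × 1.5 = 0.02475 m
Layer 2: 1 × 320 × 2.8×10⁻⁴ = 0.08960 m
0.41 × 790 × 2×10⁻⁴ = 0.06478 m
1.6×10⁻⁴ × 0.19 × 220 = 0.006688 m
Layer 5: 1.7×10⁻⁴ × 0.12 × 1400 = 0.02856 m
Δh = 0.02475 + 0.08960 + 0.06478 + 0.006688 + 0.02856 = 0.214378 m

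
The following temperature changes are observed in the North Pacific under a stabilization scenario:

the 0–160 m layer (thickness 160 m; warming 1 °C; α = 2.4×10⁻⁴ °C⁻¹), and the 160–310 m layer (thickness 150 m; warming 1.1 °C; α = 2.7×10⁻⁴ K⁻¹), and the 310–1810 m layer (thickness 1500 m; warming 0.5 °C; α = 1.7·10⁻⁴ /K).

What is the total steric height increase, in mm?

Layer 1: 160 × 2.4×10⁻⁴ × 1 = 0.03840 m
2.7×10⁻⁴ × 1.1 × 150 = 0.04455 m
0.5 × 1500 × 1.7×10⁻⁴ = 0.12750 m
Δh = 0.03840 + 0.04455 + 0.12750 = 0.21045 m

Δh = 210 mm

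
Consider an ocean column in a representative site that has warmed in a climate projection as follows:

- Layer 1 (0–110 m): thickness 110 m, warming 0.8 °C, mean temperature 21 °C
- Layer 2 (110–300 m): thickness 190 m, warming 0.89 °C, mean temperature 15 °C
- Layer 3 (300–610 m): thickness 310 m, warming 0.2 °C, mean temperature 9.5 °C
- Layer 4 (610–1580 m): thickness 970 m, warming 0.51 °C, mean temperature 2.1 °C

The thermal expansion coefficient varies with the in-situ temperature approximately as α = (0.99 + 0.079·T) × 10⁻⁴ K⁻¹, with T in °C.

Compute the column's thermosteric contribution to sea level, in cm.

12.8 cm of thermosteric rise

Layer 1: α = (0.99 + 0.079×21)×10⁻⁴ = 2.649×10⁻⁴ K⁻¹
Layer 2: α = (0.99 + 0.079×15)×10⁻⁴ = 2.175×10⁻⁴ K⁻¹
Layer 3: α = (0.99 + 0.079×9.5)×10⁻⁴ = 1.7405×10⁻⁴ K⁻¹
Layer 4: α = (0.99 + 0.079×2.1)×10⁻⁴ = 1.1559×10⁻⁴ K⁻¹
0–110 m: 2.649×10⁻⁴ × 110 × 0.8 = 0.0233112 m
110–300 m: 190 × 0.89 × 2.175×10⁻⁴ = 0.03677925 m
Layer 3: 0.2 × 310 × 1.7405×10⁻⁴ = 0.0107911 m
970 × 1.1559×10⁻⁴ × 0.51 = 0.057182373 m
Δh = 0.0233112 + 0.03677925 + 0.0107911 + 0.057182373 = 0.128063923 m ≈ 12.8 cm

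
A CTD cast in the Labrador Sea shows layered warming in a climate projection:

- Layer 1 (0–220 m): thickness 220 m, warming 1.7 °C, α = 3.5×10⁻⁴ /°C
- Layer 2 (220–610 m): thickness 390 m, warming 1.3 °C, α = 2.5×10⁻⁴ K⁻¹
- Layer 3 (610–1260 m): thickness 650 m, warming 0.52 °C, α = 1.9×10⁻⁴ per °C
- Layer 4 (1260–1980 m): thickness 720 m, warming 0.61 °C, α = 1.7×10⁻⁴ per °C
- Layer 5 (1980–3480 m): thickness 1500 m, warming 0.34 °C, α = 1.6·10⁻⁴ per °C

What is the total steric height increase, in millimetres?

Layer 1: 1.7 × 220 × 3.5×10⁻⁴ = 0.13090 m
Layer 2: 2.5×10⁻⁴ × 390 × 1.3 = 0.12675 m
610–1260 m: 1.9×10⁻⁴ × 0.52 × 650 = 0.06422 m
1260–1980 m: 0.61 × 720 × 1.7×10⁻⁴ = 0.074664 m
1.6×10⁻⁴ × 0.34 × 1500 = 0.08160 m
Δh = 0.13090 + 0.12675 + 0.06422 + 0.074664 + 0.08160 = 0.478134 m

Δh ≈ 478 mm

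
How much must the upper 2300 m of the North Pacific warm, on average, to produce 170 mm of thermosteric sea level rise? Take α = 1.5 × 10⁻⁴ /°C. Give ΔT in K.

ΔT = Δh/(αH) = 0.17 / (1.5×10⁻⁴ × 2300) ≈ 0.4928 K

0.493 K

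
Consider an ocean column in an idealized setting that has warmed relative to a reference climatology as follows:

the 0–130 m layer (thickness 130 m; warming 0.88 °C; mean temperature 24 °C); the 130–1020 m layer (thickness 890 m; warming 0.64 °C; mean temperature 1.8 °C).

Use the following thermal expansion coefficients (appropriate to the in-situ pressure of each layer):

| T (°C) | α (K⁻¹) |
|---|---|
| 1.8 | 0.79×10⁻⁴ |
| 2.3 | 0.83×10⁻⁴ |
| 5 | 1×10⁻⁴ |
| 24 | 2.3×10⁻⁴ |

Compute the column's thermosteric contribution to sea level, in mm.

71.3 mm of thermosteric rise

Layer 1 at 24 °C → α = 2.3×10⁻⁴ K⁻¹
Layer 2 at 1.8 °C → α = 0.79×10⁻⁴ K⁻¹
130 × 0.88 × 2.3×10⁻⁴ = 0.026312 m
0.64 × 890 × 0.79×10⁻⁴ = 0.0449984 m
Δh = 0.026312 + 0.0449984 = 0.0713104 m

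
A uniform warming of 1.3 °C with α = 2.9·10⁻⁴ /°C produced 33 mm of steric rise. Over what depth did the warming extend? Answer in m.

88 m

H = Δh/(αΔT) = 0.033 / (2.9×10⁻⁴ × 1.3) ≈ 87.53 m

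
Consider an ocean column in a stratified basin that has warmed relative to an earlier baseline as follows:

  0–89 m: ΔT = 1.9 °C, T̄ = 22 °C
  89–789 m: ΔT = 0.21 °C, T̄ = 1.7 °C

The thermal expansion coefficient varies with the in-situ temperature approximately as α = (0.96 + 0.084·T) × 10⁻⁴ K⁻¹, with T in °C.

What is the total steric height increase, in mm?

Layer 1: α = (0.96 + 0.084×22)×10⁻⁴ = 2.808×10⁻⁴ K⁻¹
Layer 2: α = (0.96 + 0.084×1.7)×10⁻⁴ = 1.1028×10⁻⁴ K⁻¹
1.9 × 89 × 2.808×10⁻⁴ = 0.04748328 m
89–789 m: 700 × 1.1028×10⁻⁴ × 0.21 = 0.01621116 m
Δh = 0.04748328 + 0.01621116 = 0.06369444 m

63.7 mm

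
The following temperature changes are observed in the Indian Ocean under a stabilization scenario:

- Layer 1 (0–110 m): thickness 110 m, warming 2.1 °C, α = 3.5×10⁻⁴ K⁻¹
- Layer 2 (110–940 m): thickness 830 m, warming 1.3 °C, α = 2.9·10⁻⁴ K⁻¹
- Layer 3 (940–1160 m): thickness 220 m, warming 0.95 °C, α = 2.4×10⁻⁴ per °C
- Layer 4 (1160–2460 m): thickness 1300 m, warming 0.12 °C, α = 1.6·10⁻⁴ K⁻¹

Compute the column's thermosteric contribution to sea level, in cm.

0–110 m: 2.1 × 3.5×10⁻⁴ × 110 = 0.08085 m
110–940 m: 830 × 1.3 × 2.9×10⁻⁴ = 0.31291 m
940–1160 m: 0.95 × 220 × 2.4×10⁻⁴ = 0.05016 m
1160–2460 m: 0.12 × 1300 × 1.6×10⁻⁴ = 0.02496 m
Δh = 0.08085 + 0.31291 + 0.05016 + 0.02496 = 0.46888 m

about 46.9 cm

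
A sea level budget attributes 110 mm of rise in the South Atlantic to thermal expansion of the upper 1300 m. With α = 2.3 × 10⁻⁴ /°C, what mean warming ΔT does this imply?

ΔT = Δh/(αH) = 0.11 / (2.3×10⁻⁴ × 1300) ≈ 0.3679 K

ΔT ≈ 0.368 K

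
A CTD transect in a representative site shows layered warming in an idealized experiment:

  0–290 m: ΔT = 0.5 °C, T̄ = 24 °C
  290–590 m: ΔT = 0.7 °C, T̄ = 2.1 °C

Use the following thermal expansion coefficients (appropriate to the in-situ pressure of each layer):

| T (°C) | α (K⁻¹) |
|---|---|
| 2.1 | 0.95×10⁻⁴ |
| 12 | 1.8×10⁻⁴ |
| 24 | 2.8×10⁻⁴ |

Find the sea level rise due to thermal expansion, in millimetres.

Layer 1 at 24 °C → α = 2.8×10⁻⁴ K⁻¹
Layer 2 at 2.1 °C → α = 0.95×10⁻⁴ K⁻¹
Layer 1: 290 × 2.8×10⁻⁴ × 0.5 = 0.04060 m
Layer 2: 0.95×10⁻⁴ × 300 × 0.7 = 0.01995 m
Δh = 0.04060 + 0.01995 = 0.06055 m

Δh = 60.6 mm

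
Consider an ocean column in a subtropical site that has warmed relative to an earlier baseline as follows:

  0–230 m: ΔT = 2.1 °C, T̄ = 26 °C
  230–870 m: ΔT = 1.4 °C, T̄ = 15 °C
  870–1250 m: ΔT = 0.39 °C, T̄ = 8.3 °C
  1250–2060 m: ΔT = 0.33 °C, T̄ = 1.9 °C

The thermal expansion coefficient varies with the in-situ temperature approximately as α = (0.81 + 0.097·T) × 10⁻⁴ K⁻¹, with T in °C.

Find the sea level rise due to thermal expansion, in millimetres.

Layer 1: α = (0.81 + 0.097×26)×10⁻⁴ = 3.332×10⁻⁴ K⁻¹
Layer 2: α = (0.81 + 0.097×15)×10⁻⁴ = 2.265×10⁻⁴ K⁻¹
Layer 3: α = (0.81 + 0.097×8.3)×10⁻⁴ = 1.6151×10⁻⁴ K⁻¹
Layer 4: α = (0.81 + 0.097×1.9)×10⁻⁴ = 0.9943×10⁻⁴ K⁻¹
230 × 3.332×10⁻⁴ × 2.1 = 0.1609356 m
640 × 1.4 × 2.265×10⁻⁴ = 0.202944 m
380 × 1.6151×10⁻⁴ × 0.39 = 0.023935782 m
1250–2060 m: 0.9943×10⁻⁴ × 810 × 0.33 = 0.026577639 m
Δh = 0.1609356 + 0.202944 + 0.023935782 + 0.026577639 = 0.414393021 m

Δh = 414 mm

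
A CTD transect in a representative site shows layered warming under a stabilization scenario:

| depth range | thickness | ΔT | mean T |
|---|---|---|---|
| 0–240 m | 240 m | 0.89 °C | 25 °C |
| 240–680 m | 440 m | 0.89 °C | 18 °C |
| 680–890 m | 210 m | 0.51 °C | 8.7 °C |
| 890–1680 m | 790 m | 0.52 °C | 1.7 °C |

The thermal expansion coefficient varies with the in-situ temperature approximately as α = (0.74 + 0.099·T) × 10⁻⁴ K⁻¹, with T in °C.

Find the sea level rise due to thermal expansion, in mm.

Δh = 220 mm

Layer 1: α = (0.74 + 0.099×25)×10⁻⁴ = 3.215×10⁻⁴ K⁻¹
Layer 2: α = (0.74 + 0.099×18)×10⁻⁴ = 2.522×10⁻⁴ K⁻¹
Layer 3: α = (0.74 + 0.099×8.7)×10⁻⁴ = 1.6013×10⁻⁴ K⁻¹
Layer 4: α = (0.74 + 0.099×1.7)×10⁻⁴ = 0.9083×10⁻⁴ K⁻¹
0–240 m: 3.215×10⁻⁴ × 240 × 0.89 = 0.0686724 m
Layer 2: 2.522×10⁻⁴ × 0.89 × 440 = 0.09876152 m
1.6013×10⁻⁴ × 0.51 × 210 = 0.017149923 m
Layer 4: 0.9083×10⁻⁴ × 0.52 × 790 = 0.037312964 m
Δh = 0.0686724 + 0.09876152 + 0.017149923 + 0.037312964 = 0.221896807 m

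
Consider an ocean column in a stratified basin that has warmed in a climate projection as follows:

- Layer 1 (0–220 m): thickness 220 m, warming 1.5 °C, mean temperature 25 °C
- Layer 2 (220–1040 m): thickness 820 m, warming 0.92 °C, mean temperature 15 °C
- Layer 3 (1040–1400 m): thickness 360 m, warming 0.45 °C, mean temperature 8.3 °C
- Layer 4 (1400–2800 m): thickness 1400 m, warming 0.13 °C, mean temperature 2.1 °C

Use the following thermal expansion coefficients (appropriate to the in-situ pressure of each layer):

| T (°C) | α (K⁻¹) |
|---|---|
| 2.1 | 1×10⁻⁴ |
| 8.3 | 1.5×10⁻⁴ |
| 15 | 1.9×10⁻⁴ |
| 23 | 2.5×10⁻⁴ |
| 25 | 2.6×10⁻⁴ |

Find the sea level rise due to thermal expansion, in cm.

about 27.2 cm

Layer 1 at 25 °C → α = 2.6×10⁻⁴ K⁻¹
Layer 2 at 15 °C → α = 1.9×10⁻⁴ K⁻¹
Layer 3 at 8.3 °C → α = 1.5×10⁻⁴ K⁻¹
Layer 4 at 2.1 °C → α = 1×10⁻⁴ K⁻¹
0–220 m: 2.6×10⁻⁴ × 220 × 1.5 = 0.08580 m
Layer 2: 1.9×10⁻⁴ × 0.92 × 820 = 0.143336 m
1040–1400 m: 1.5×10⁻⁴ × 360 × 0.45 = 0.02430 m
1400–2800 m: 0.13 × 1×10⁻⁴ × 1400 = 0.01820 m
Δh = 0.08580 + 0.143336 + 0.02430 + 0.01820 = 0.271636 m ≈ 27.2 cm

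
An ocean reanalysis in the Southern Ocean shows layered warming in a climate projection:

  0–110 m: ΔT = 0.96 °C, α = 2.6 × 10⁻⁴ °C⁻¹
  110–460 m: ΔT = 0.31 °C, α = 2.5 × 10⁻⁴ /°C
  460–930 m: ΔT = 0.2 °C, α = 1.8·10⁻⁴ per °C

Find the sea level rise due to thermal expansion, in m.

0.072 m

0.96 × 2.6×10⁻⁴ × 110 = 0.027456 m
0.31 × 2.5×10⁻⁴ × 350 = 0.027125 m
470 × 1.8×10⁻⁴ × 0.2 = 0.01692 m
Δh = 0.027456 + 0.027125 + 0.01692 = 0.071501 m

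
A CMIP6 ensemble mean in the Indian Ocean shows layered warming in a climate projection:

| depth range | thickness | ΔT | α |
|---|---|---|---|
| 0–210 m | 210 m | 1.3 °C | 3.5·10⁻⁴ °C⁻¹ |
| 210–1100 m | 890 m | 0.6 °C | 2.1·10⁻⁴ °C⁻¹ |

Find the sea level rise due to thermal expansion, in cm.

Δh ≈ 21 cm

0–210 m: 3.5×10⁻⁴ × 1.3 × 210 = 0.09555 m
2.1×10⁻⁴ × 890 × 0.6 = 0.11214 m
Δh = 0.09555 + 0.11214 = 0.20769 m ≈ 21 cm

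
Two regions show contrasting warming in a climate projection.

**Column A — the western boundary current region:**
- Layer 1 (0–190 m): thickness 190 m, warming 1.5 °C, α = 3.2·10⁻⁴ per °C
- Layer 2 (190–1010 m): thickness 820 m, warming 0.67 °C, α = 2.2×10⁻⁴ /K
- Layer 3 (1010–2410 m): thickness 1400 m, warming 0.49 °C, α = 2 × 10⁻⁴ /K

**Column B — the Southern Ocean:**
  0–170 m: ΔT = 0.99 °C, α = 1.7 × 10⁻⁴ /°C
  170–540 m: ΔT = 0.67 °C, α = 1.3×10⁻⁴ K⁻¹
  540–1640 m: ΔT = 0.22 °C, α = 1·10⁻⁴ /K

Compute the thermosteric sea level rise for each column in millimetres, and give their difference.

A 0–190 m: 1.5 × 190 × 3.2×10⁻⁴ = 0.09120 m
A 0.67 × 820 × 2.2×10⁻⁴ = 0.120868 m
A 1400 × 2×10⁻⁴ × 0.49 = 0.13720 m
A total: 0.349268 m
B Layer 1: 1.7×10⁻⁴ × 0.99 × 170 = 0.028611 m
B 1.3×10⁻⁴ × 370 × 0.67 = 0.032227 m
B 540–1640 m: 1×10⁻⁴ × 0.22 × 1100 = 0.02420 m
B total: 0.085038 m
Difference: 0.349268 − 0.085038 = 0.26423 m

Δh_A ≈ 350 mm, Δh_B ≈ 85 mm; difference ≈ 260 mm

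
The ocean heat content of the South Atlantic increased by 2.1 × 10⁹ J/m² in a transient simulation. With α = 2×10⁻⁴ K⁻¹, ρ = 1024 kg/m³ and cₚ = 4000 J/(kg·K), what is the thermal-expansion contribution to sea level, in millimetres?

Δh = αQ/(ρcₚ) = 2×10⁻⁴ × 2.1×10⁹ / (1024 × 4000) ≈ 0.10254 m

about 103 mm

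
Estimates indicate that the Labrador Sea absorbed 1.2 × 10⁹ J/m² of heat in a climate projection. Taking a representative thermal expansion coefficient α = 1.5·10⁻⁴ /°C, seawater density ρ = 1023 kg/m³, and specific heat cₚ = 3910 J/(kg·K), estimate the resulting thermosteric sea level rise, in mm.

Δh ≈ 45.0 mm

Δh = αQ/(ρcₚ) = 1.5×10⁻⁴ × 1.2×10⁹ / (1023 × 3910) ≈ 0.045001 m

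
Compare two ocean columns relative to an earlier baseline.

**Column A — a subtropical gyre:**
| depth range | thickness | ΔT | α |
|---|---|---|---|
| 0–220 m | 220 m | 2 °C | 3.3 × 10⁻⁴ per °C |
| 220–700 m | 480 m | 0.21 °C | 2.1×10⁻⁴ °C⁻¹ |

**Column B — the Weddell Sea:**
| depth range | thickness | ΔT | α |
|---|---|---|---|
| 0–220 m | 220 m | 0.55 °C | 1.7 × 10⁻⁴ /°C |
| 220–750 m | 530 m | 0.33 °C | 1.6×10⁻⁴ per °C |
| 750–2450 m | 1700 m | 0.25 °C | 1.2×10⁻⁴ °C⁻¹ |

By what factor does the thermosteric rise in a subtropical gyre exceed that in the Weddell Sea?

A 3.3×10⁻⁴ × 2 × 220 = 0.14520 m
A 480 × 0.21 × 2.1×10⁻⁴ = 0.021168 m
A total: 0.166368 m
B 0–220 m: 0.55 × 1.7×10⁻⁴ × 220 = 0.02057 m
B 220–750 m: 1.6×10⁻⁴ × 0.33 × 530 = 0.027984 m
B Layer 3: 1700 × 0.25 × 1.2×10⁻⁴ = 0.05100 m
B total: 0.099554 m
Ratio: 0.166368 / 0.099554 ≈ 1.671

1.7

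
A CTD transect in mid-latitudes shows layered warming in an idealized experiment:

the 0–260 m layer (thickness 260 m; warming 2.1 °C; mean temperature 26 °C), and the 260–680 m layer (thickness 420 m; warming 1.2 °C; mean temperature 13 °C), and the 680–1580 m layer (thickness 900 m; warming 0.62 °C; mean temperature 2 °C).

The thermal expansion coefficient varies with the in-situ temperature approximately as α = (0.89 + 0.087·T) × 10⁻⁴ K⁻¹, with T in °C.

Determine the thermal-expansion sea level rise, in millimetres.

Layer 1: α = (0.89 + 0.087×26)×10⁻⁴ = 3.152×10⁻⁴ K⁻¹
Layer 2: α = (0.89 + 0.087×13)×10⁻⁴ = 2.021×10⁻⁴ K⁻¹
Layer 3: α = (0.89 + 0.087×2)×10⁻⁴ = 1.064×10⁻⁴ K⁻¹
0–260 m: 260 × 2.1 × 3.152×10⁻⁴ = 0.1720992 m
Layer 2: 2.021×10⁻⁴ × 1.2 × 420 = 0.1018584 m
680–1580 m: 0.62 × 1.064×10⁻⁴ × 900 = 0.0593712 m
Δh = 0.1720992 + 0.1018584 + 0.0593712 = 0.3333288 m ≈ 330 mm

330 mm of thermosteric rise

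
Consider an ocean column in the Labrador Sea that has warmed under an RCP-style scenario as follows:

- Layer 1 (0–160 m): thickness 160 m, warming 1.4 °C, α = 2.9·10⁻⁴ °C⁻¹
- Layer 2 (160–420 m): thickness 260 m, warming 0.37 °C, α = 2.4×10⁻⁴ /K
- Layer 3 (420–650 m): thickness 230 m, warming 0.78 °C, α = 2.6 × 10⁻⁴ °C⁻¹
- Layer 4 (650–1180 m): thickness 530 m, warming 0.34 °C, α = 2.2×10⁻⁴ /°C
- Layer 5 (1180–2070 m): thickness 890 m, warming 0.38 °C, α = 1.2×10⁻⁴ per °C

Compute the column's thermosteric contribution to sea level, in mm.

160 × 2.9×10⁻⁴ × 1.4 = 0.06496 m
2.4×10⁻⁴ × 0.37 × 260 = 0.023088 m
0.78 × 230 × 2.6×10⁻⁴ = 0.046644 m
Layer 4: 530 × 0.34 × 2.2×10⁻⁴ = 0.039644 m
1180–2070 m: 0.38 × 890 × 1.2×10⁻⁴ = 0.040584 m
Δh = 0.06496 + 0.023088 + 0.046644 + 0.039644 + 0.040584 = 0.21492 m ≈ 210 mm

210 mm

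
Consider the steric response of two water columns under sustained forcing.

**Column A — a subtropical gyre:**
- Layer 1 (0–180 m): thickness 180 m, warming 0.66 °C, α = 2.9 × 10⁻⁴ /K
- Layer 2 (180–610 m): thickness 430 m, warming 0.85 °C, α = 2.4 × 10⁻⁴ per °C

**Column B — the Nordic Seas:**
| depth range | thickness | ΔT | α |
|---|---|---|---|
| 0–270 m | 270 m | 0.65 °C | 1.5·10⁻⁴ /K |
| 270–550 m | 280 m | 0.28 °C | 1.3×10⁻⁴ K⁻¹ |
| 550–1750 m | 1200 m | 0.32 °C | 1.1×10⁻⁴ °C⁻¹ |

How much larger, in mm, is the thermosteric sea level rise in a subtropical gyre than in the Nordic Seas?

43.4 mm larger

A Layer 1: 2.9×10⁻⁴ × 0.66 × 180 = 0.034452 m
A 180–610 m: 2.4×10⁻⁴ × 0.85 × 430 = 0.08772 m
A total: 0.122172 m
B 270 × 0.65 × 1.5×10⁻⁴ = 0.026325 m
B 0.28 × 1.3×10⁻⁴ × 280 = 0.010192 m
B Layer 3: 1200 × 0.32 × 1.1×10⁻⁴ = 0.04224 m
B total: 0.078757 m
Difference: 0.122172 − 0.078757 = 0.043415 m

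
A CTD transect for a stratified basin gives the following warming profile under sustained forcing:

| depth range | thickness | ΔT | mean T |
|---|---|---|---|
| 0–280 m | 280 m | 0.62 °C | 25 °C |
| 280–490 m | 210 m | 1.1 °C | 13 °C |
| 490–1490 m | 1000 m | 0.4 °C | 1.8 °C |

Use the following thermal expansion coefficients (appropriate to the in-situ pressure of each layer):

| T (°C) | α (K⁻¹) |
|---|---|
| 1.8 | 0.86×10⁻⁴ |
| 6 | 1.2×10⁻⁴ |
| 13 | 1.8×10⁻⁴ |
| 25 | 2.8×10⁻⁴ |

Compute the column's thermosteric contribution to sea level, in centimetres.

Layer 1 at 25 °C → α = 2.8×10⁻⁴ K⁻¹
Layer 2 at 13 °C → α = 1.8×10⁻⁴ K⁻¹
Layer 3 at 1.8 °C → α = 0.86×10⁻⁴ K⁻¹
Layer 1: 2.8×10⁻⁴ × 280 × 0.62 = 0.048608 m
Layer 2: 1.1 × 210 × 1.8×10⁻⁴ = 0.04158 m
490–1490 m: 1000 × 0.86×10⁻⁴ × 0.4 = 0.03440 m
Δh = 0.048608 + 0.04158 + 0.03440 = 0.124588 m

about 12.5 cm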